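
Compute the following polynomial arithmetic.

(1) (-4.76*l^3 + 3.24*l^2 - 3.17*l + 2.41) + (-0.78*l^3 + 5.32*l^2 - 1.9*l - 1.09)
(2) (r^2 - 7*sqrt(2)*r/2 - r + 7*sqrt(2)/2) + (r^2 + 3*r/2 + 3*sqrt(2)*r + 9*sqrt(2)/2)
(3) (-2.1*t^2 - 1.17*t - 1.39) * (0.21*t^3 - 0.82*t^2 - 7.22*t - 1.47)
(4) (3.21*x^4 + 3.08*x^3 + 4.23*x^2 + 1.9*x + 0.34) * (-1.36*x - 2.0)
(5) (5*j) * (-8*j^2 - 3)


(1) = -5.54*l^3 + 8.56*l^2 - 5.07*l + 1.32
(2) = 2*r^2 - sqrt(2)*r/2 + r/2 + 8*sqrt(2)
(3) = -0.441*t^5 + 1.4763*t^4 + 15.8295*t^3 + 12.6742*t^2 + 11.7557*t + 2.0433
(4) = -4.3656*x^5 - 10.6088*x^4 - 11.9128*x^3 - 11.044*x^2 - 4.2624*x - 0.68
(5) = -40*j^3 - 15*j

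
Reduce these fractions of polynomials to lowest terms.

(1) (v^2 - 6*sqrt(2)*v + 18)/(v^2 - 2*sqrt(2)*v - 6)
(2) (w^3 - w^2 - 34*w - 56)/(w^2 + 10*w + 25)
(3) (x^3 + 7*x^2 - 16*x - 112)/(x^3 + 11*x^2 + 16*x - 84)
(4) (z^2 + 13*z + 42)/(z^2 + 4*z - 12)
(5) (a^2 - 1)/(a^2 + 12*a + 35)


(1) = (v - 3*sqrt(2))/(v + sqrt(2))
(2) = (w^3 - w^2 - 34*w - 56)/(w^2 + 10*w + 25)
(3) = (x^2 - 16)/(x^2 + 4*x - 12)
(4) = (z + 7)/(z - 2)
(5) = (a^2 - 1)/(a^2 + 12*a + 35)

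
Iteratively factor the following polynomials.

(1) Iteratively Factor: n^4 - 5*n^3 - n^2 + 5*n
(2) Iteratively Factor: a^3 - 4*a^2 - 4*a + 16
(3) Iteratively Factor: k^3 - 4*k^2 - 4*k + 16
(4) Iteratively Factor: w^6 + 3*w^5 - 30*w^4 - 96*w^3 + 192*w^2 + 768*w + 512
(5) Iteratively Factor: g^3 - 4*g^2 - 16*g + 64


(1) = (n - 5)*(n^3 - n) = n*(n - 5)*(n^2 - 1) = n*(n - 5)*(n + 1)*(n - 1)
(2) = (a + 2)*(a^2 - 6*a + 8) = (a - 2)*(a + 2)*(a - 4)
(3) = (k - 2)*(k^2 - 2*k - 8) = (k - 4)*(k - 2)*(k + 2)
(4) = (w + 2)*(w^5 + w^4 - 32*w^3 - 32*w^2 + 256*w + 256) = (w - 4)*(w + 2)*(w^4 + 5*w^3 - 12*w^2 - 80*w - 64) = (w - 4)*(w + 1)*(w + 2)*(w^3 + 4*w^2 - 16*w - 64) = (w - 4)*(w + 1)*(w + 2)*(w + 4)*(w^2 - 16) = (w - 4)^2*(w + 1)*(w + 2)*(w + 4)*(w + 4)
(5) = (g - 4)*(g^2 - 16) = (g - 4)^2*(g + 4)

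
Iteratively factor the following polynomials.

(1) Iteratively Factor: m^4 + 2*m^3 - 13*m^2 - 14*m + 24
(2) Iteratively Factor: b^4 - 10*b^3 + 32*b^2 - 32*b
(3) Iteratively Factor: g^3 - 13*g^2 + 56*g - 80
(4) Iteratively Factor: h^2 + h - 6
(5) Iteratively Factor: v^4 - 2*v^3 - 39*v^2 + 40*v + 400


(1) = (m - 3)*(m^3 + 5*m^2 + 2*m - 8) = (m - 3)*(m + 4)*(m^2 + m - 2) = (m - 3)*(m + 2)*(m + 4)*(m - 1)
(2) = (b - 4)*(b^3 - 6*b^2 + 8*b) = (b - 4)^2*(b^2 - 2*b) = (b - 4)^2*(b - 2)*(b)
(3) = (g - 4)*(g^2 - 9*g + 20) = (g - 4)^2*(g - 5)
(4) = (h + 3)*(h - 2)
(5) = (v + 4)*(v^3 - 6*v^2 - 15*v + 100) = (v + 4)^2*(v^2 - 10*v + 25) = (v - 5)*(v + 4)^2*(v - 5)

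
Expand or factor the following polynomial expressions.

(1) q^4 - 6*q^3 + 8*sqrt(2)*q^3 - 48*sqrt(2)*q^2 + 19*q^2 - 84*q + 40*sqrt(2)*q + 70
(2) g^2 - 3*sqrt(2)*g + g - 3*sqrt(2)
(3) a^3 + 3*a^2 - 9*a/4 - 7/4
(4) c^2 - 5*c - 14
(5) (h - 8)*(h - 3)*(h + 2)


(1) = (q - 5)*(q - 1)*(q + sqrt(2))*(q + 7*sqrt(2))
(2) = (g + 1)*(g - 3*sqrt(2))
(3) = (a - 1)*(a + 1/2)*(a + 7/2)
(4) = (c - 7)*(c + 2)
(5) = h^3 - 9*h^2 + 2*h + 48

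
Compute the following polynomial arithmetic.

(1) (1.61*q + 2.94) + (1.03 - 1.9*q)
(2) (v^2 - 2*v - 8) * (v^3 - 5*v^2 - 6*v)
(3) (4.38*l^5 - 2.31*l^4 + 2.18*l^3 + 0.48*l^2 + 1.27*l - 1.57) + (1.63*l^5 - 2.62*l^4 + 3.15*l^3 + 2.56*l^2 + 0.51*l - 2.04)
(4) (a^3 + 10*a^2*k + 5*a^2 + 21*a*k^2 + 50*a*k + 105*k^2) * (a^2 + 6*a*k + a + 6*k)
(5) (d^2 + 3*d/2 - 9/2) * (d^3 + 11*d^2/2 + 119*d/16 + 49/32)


(1) = 3.97 - 0.29*q
(2) = v^5 - 7*v^4 - 4*v^3 + 52*v^2 + 48*v
(3) = 6.01*l^5 - 4.93*l^4 + 5.33*l^3 + 3.04*l^2 + 1.78*l - 3.61
(4) = a^5 + 16*a^4*k + 6*a^4 + 81*a^3*k^2 + 96*a^3*k + 5*a^3 + 126*a^2*k^3 + 486*a^2*k^2 + 80*a^2*k + 756*a*k^3 + 405*a*k^2 + 630*k^3
(5) = d^5 + 7*d^4 + 179*d^3/16 - 193*d^2/16 - 1995*d/64 - 441/64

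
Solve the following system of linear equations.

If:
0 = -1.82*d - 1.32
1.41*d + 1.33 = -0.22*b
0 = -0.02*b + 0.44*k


Then:
b = -1.40
d = -0.73
k = -0.06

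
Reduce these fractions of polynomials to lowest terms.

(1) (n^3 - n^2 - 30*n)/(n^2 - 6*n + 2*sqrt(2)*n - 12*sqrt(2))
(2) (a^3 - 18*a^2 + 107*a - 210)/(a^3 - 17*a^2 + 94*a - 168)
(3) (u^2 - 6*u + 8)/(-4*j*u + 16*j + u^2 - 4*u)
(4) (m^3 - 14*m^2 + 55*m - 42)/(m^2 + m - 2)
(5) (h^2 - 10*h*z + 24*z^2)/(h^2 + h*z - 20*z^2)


(1) = (n^2 + 5*n)/(n + 2*sqrt(2))
(2) = (a - 5)/(a - 4)
(3) = (u - 2)/(-4*j + u)
(4) = (m^2 - 13*m + 42)/(m + 2)
(5) = (h - 6*z)/(h + 5*z)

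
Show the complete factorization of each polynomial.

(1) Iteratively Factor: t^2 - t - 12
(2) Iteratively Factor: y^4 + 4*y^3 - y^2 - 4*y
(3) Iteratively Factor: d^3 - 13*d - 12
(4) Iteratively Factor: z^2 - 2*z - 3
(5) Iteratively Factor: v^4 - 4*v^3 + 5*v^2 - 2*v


(1) = (t + 3)*(t - 4)
(2) = (y + 1)*(y^3 + 3*y^2 - 4*y) = (y - 1)*(y + 1)*(y^2 + 4*y) = y*(y - 1)*(y + 1)*(y + 4)
(3) = (d - 4)*(d^2 + 4*d + 3) = (d - 4)*(d + 1)*(d + 3)
(4) = (z + 1)*(z - 3)
(5) = (v - 1)*(v^3 - 3*v^2 + 2*v) = (v - 2)*(v - 1)*(v^2 - v) = v*(v - 2)*(v - 1)*(v - 1)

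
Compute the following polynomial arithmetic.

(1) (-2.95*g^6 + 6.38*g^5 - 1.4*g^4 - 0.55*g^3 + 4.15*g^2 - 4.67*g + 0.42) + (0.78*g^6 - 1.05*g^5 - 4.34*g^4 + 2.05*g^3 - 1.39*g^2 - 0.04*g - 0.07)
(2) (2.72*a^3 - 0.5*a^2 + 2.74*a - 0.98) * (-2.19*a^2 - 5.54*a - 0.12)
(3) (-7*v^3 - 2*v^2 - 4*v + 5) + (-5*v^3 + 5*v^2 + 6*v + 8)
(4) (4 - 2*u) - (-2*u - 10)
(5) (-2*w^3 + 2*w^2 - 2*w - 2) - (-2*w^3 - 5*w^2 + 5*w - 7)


(1) = -2.17*g^6 + 5.33*g^5 - 5.74*g^4 + 1.5*g^3 + 2.76*g^2 - 4.71*g + 0.35
(2) = -5.9568*a^5 - 13.9738*a^4 - 3.557*a^3 - 12.9734*a^2 + 5.1004*a + 0.1176
(3) = -12*v^3 + 3*v^2 + 2*v + 13
(4) = 14
(5) = 7*w^2 - 7*w + 5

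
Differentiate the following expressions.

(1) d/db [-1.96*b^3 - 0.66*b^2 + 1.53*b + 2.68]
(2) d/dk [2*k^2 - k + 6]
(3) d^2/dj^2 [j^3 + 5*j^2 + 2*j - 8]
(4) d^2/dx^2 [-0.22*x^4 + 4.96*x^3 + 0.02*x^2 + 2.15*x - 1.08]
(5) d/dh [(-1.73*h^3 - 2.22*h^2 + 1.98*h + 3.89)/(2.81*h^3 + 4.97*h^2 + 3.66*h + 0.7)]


(1) = -5.88*b^2 - 1.32*b + 1.53
(2) = 4*k - 1
(3) = 6*j + 10
(4) = -2.64*x^2 + 29.76*x + 0.04
(5) = (-2.3599*h^4 - 23.7912*h^3 - 54.3915*h^2 - 41.7746*h - 12.8514)/(7.8961*h^6 + 27.9314*h^5 + 45.2701*h^4 + 40.3144*h^3 + 20.3536*h^2 + 5.124*h + 0.49)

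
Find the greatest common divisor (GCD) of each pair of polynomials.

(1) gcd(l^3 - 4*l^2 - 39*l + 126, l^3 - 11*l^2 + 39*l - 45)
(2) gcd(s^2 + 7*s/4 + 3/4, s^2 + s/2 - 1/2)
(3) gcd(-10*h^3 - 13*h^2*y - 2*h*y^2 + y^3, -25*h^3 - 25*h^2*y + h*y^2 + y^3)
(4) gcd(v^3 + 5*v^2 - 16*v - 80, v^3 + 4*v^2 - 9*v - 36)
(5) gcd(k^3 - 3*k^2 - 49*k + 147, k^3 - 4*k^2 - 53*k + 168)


(1) = l - 3
(2) = s + 1
(3) = gcd((-5*h + y)*(h + y)*(2*h + y), (-5*h + y)*(h + y)*(5*h + y)) = -5*h^2 - 4*h*y + y^2
(4) = gcd((v - 4)*(v + 4)*(v + 5), (v - 3)*(v + 3)*(v + 4)) = v + 4
(5) = gcd((k - 7)*(k - 3)*(k + 7), (k - 8)*(k - 3)*(k + 7)) = k^2 + 4*k - 21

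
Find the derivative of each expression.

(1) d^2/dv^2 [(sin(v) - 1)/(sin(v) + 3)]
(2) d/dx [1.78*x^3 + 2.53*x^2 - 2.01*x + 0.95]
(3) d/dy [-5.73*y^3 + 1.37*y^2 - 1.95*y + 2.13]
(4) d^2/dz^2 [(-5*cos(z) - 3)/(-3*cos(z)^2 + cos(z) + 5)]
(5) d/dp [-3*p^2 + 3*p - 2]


(1) = 4*(sin(v)^2 - 3*sin(v) - 2)/(sin(v) + 3)^3
(2) = 5.34*x^2 + 5.06*x - 2.01
(3) = -17.19*y^2 + 2.74*y - 1.95
(4) = 2*(405*(1 - cos(2*z))^2*cos(z) + 123*(1 - cos(2*z))^2 - 235*cos(z) + 484*cos(2*z) + 693*cos(3*z) - 90*cos(5*z) - 192)/(2*cos(z) - 3*cos(2*z) + 7)^3
(5) = 3 - 6*p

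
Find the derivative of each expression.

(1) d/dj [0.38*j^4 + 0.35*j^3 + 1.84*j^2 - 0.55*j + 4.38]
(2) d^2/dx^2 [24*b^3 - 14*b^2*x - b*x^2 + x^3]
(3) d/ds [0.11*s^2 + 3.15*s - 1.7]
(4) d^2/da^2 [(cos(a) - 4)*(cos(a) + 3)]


(1) = 1.52*j^3 + 1.05*j^2 + 3.68*j - 0.55
(2) = -2*b + 6*x
(3) = 0.22*s + 3.15
(4) = cos(a) - 2*cos(2*a)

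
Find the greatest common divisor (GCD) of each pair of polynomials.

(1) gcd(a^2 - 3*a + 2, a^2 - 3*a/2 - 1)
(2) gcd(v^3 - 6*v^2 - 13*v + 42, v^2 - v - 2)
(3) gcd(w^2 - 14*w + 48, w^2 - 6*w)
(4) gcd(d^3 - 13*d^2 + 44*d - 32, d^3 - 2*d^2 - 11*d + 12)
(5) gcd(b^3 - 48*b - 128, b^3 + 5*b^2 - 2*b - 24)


(1) = gcd((a - 2)*(a - 1), (a - 2)*(a + 1/2)) = a - 2
(2) = gcd((v - 7)*(v - 2)*(v + 3), (v - 2)*(v + 1)) = v - 2
(3) = gcd((w - 8)*(w - 6), w*(w - 6)) = w - 6
(4) = d^2 - 5*d + 4
(5) = gcd((b - 8)*(b + 4)^2, (b - 2)*(b + 3)*(b + 4)) = b + 4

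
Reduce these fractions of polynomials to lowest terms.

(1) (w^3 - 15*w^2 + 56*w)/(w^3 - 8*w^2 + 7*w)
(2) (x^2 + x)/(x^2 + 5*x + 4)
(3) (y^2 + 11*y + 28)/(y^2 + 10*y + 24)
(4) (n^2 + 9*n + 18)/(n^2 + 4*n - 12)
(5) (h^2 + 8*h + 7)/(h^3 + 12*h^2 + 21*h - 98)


(1) = (w - 8)/(w - 1)
(2) = x/(x + 4)
(3) = (y + 7)/(y + 6)
(4) = (n + 3)/(n - 2)
(5) = (h + 1)/(h^2 + 5*h - 14)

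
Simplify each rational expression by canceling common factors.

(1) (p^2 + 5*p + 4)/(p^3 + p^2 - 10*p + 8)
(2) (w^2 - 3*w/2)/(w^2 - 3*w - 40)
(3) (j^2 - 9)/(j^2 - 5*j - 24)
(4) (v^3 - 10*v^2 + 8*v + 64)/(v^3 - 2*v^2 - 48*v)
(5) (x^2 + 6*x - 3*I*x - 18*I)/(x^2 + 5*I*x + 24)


(1) = (p + 1)/(p^2 - 3*p + 2)
(2) = (2*w^2 - 3*w)/(2*w^2 - 6*w - 80)
(3) = (j - 3)/(j - 8)
(4) = (v^2 - 2*v - 8)/(v^2 + 6*v)
(5) = (x + 6)/(x + 8*I)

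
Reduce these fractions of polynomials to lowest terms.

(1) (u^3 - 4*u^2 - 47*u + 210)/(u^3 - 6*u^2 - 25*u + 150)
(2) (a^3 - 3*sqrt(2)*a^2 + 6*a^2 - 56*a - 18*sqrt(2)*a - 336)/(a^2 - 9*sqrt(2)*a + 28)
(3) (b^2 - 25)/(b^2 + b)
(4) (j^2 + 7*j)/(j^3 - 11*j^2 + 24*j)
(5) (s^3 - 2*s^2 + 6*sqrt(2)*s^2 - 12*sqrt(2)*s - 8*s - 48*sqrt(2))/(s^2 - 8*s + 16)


(1) = (u + 7)/(u + 5)
(2) = (a^2 + a*(4*sqrt(2) + 6) + 24*sqrt(2))/(a - 2*sqrt(2))
(3) = (b^2 - 25)/(b^2 + b)
(4) = (j + 7)/(j^2 - 11*j + 24)
(5) = (s^2 + s*(2 + 6*sqrt(2)) + 12*sqrt(2))/(s - 4)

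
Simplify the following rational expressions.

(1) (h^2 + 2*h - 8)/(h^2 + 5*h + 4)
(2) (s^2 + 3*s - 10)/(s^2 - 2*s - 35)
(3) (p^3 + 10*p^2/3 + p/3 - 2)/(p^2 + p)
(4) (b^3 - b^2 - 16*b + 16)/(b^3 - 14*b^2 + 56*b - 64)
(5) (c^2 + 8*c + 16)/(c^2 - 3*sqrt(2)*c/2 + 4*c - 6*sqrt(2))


(1) = (h - 2)/(h + 1)
(2) = (s - 2)/(s - 7)
(3) = (3*p^2 + 7*p - 6)/(3*p)
(4) = (b^2 + 3*b - 4)/(b^2 - 10*b + 16)
(5) = (2*c + 8)/(2*c - 3*sqrt(2))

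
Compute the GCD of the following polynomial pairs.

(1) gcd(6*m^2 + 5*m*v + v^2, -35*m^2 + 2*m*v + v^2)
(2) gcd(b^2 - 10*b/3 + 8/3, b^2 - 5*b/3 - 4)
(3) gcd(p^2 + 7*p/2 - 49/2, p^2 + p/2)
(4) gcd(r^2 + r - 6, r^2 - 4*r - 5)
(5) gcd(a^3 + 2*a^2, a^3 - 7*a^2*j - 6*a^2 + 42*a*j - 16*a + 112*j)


(1) = gcd((2*m + v)*(3*m + v), (-5*m + v)*(7*m + v)) = 1
(2) = 1
(3) = gcd((p - 7/2)*(p + 7), p*(p + 1/2)) = 1
(4) = 1
(5) = gcd(a^2*(a + 2), (a - 8)*(a + 2)*(a - 7*j)) = a + 2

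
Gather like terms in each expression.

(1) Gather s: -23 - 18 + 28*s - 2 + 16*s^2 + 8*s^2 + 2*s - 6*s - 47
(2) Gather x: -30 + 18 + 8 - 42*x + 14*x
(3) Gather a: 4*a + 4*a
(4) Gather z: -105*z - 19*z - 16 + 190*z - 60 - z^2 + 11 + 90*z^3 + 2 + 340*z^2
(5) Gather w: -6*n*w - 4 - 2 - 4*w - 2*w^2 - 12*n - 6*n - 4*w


(1) = 24*s^2 + 24*s - 90
(2) = -28*x - 4
(3) = 8*a
(4) = 90*z^3 + 339*z^2 + 66*z - 63
(5) = -18*n - 2*w^2 + w*(-6*n - 8) - 6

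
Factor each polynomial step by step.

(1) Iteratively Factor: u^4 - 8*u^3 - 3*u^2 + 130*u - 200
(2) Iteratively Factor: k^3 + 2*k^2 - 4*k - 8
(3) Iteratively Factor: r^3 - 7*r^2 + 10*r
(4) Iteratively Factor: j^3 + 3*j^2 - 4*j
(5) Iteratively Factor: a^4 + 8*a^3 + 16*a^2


(1) = (u - 5)*(u^3 - 3*u^2 - 18*u + 40) = (u - 5)*(u - 2)*(u^2 - u - 20) = (u - 5)^2*(u - 2)*(u + 4)
(2) = (k + 2)*(k^2 - 4) = (k - 2)*(k + 2)*(k + 2)
(3) = (r - 2)*(r^2 - 5*r) = r*(r - 2)*(r - 5)
(4) = (j - 1)*(j^2 + 4*j) = (j - 1)*(j + 4)*(j)
(5) = (a)*(a^3 + 8*a^2 + 16*a) = a^2*(a^2 + 8*a + 16) = a^2*(a + 4)*(a + 4)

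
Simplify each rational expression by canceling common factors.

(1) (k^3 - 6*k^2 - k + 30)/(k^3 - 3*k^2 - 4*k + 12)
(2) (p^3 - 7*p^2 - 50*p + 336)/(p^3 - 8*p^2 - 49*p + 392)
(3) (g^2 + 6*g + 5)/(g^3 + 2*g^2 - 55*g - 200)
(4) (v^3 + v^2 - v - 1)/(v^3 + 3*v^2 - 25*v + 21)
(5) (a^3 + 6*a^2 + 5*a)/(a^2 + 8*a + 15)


(1) = (k - 5)/(k - 2)
(2) = (p - 6)/(p - 7)
(3) = (g + 1)/(g^2 - 3*g - 40)
(4) = (v^2 + 2*v + 1)/(v^2 + 4*v - 21)
(5) = (a^2 + a)/(a + 3)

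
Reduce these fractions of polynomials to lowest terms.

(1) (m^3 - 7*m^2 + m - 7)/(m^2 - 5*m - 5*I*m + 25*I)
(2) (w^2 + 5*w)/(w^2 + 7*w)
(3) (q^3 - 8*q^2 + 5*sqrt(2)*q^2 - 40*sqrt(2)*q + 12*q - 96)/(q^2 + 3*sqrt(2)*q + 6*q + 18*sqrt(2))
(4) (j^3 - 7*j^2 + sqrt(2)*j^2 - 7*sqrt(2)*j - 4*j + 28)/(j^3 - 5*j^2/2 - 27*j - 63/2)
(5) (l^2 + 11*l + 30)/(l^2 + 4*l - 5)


(1) = (m^3 - 7*m^2 + m - 7)/(m^2 + m*(-5 - 5*I) + 25*I)
(2) = (w + 5)/(w + 7)
(3) = (q^2 + q*(-8 + 2*sqrt(2)) - 16*sqrt(2))/(q + 6)
(4) = (2*j^2 + 2*sqrt(2)*j - 8)/(2*j^2 + 9*j + 9)
(5) = (l + 6)/(l - 1)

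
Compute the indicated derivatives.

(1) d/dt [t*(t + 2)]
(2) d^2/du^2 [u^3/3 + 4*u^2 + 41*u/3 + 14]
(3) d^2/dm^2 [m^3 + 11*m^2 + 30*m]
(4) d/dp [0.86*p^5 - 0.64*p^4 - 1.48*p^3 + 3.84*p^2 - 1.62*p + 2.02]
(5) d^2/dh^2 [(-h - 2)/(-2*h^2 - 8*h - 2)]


(1) = 2*t + 2
(2) = 2*u + 8
(3) = 6*m + 22
(4) = 4.3*p^4 - 2.56*p^3 - 4.44*p^2 + 7.68*p - 1.62
(5) = (h + 2)*(-3*h^2 - 12*h + 4*(h + 2)^2 - 3)/(h^2 + 4*h + 1)^3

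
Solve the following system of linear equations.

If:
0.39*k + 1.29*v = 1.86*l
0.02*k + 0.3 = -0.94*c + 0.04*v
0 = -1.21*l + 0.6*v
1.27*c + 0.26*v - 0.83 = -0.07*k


Then:
c = -0.04
k = -4.26
l = 2.24
v = 4.52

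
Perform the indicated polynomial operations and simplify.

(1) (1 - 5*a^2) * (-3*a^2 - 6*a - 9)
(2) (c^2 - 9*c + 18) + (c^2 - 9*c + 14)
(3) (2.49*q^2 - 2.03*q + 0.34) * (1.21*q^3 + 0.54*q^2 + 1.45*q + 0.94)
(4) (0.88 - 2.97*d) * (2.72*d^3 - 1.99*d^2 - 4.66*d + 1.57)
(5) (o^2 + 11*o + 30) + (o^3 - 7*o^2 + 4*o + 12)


(1) = 15*a^4 + 30*a^3 + 42*a^2 - 6*a - 9
(2) = 2*c^2 - 18*c + 32
(3) = 3.0129*q^5 - 1.1117*q^4 + 2.9257*q^3 - 0.4193*q^2 - 1.4152*q + 0.3196
(4) = -8.0784*d^4 + 8.3039*d^3 + 12.089*d^2 - 8.7637*d + 1.3816
(5) = o^3 - 6*o^2 + 15*o + 42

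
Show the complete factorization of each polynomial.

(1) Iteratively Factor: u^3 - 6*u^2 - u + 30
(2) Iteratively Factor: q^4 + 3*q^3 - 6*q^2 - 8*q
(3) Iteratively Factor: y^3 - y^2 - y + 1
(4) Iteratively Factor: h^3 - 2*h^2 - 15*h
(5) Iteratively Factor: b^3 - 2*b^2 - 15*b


(1) = (u - 3)*(u^2 - 3*u - 10) = (u - 3)*(u + 2)*(u - 5)
(2) = (q + 4)*(q^3 - q^2 - 2*q) = q*(q + 4)*(q^2 - q - 2) = q*(q + 1)*(q + 4)*(q - 2)
(3) = (y - 1)*(y^2 - 1) = (y - 1)^2*(y + 1)
(4) = (h)*(h^2 - 2*h - 15) = h*(h - 5)*(h + 3)
(5) = (b + 3)*(b^2 - 5*b) = b*(b + 3)*(b - 5)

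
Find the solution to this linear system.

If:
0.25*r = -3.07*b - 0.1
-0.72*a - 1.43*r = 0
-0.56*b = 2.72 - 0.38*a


Then:
a = 7.57
b = 0.28
r = -3.81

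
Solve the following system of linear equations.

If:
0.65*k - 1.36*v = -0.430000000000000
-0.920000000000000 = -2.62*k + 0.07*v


Then:
k = 0.36
v = 0.49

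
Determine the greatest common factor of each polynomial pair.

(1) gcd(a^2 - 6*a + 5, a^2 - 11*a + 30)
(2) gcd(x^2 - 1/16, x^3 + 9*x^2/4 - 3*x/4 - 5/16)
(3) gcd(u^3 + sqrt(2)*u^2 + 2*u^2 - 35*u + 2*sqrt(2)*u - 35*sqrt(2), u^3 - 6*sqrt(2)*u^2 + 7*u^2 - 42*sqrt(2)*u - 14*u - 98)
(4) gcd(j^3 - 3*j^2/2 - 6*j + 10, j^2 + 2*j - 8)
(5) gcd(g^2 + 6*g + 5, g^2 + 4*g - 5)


(1) = gcd((a - 5)*(a - 1), (a - 6)*(a - 5)) = a - 5
(2) = gcd((x - 1/4)*(x + 1/4), (x - 1/2)*(x + 1/4)*(x + 5/2)) = x + 1/4
(3) = gcd((u - 5)*(u + 7)*(u + sqrt(2)), (u + 7)*(u - 7*sqrt(2))*(u + sqrt(2))) = u^2 + u*(sqrt(2) + 7) + 7*sqrt(2)
(4) = j - 2
(5) = g + 5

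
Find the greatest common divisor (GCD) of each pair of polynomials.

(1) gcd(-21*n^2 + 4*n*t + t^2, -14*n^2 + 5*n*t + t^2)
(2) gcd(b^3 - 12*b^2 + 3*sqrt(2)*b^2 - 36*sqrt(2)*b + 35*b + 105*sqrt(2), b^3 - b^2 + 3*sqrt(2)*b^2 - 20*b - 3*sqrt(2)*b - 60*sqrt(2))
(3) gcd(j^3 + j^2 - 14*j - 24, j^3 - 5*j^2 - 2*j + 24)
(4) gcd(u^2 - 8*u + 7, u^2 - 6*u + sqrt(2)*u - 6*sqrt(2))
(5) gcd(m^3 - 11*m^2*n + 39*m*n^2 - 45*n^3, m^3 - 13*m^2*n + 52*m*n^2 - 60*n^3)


(1) = gcd((-3*n + t)*(7*n + t), (-2*n + t)*(7*n + t)) = 7*n + t
(2) = b^2 + b*(-5 + 3*sqrt(2)) - 15*sqrt(2)
(3) = gcd((j - 4)*(j + 2)*(j + 3), (j - 4)*(j - 3)*(j + 2)) = j^2 - 2*j - 8
(4) = gcd((u - 7)*(u - 1), (u - 6)*(u + sqrt(2))) = 1
(5) = gcd((m - 5*n)*(m - 3*n)^2, (m - 6*n)*(m - 5*n)*(m - 2*n)) = m - 5*n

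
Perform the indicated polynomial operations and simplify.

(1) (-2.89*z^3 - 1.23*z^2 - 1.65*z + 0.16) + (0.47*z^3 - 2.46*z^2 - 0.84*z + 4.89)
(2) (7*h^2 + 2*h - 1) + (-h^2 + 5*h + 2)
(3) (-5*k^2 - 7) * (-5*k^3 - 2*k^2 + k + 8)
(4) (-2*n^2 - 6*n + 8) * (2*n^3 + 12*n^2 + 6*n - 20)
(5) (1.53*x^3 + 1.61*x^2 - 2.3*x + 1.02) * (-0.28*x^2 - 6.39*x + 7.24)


(1) = -2.42*z^3 - 3.69*z^2 - 2.49*z + 5.05
(2) = 6*h^2 + 7*h + 1
(3) = 25*k^5 + 10*k^4 + 30*k^3 - 26*k^2 - 7*k - 56
(4) = -4*n^5 - 36*n^4 - 68*n^3 + 100*n^2 + 168*n - 160
(5) = -0.4284*x^5 - 10.2275*x^4 + 1.4333*x^3 + 26.0678*x^2 - 23.1698*x + 7.3848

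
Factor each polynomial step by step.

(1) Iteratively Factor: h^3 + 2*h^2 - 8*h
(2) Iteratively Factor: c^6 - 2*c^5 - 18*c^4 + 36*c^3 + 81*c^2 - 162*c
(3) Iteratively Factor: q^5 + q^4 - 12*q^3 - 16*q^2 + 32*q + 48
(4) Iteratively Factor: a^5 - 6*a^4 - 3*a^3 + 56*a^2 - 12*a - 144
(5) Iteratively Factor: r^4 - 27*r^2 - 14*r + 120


(1) = (h + 4)*(h^2 - 2*h) = (h - 2)*(h + 4)*(h)
(2) = (c - 2)*(c^5 - 18*c^3 + 81*c) = (c - 2)*(c + 3)*(c^4 - 3*c^3 - 9*c^2 + 27*c) = (c - 3)*(c - 2)*(c + 3)*(c^3 - 9*c) = (c - 3)^2*(c - 2)*(c + 3)*(c^2 + 3*c) = c*(c - 3)^2*(c - 2)*(c + 3)*(c + 3)
(3) = (q + 2)*(q^4 - q^3 - 10*q^2 + 4*q + 24) = (q + 2)^2*(q^3 - 3*q^2 - 4*q + 12) = (q + 2)^3*(q^2 - 5*q + 6) = (q - 3)*(q + 2)^3*(q - 2)
(4) = (a - 4)*(a^4 - 2*a^3 - 11*a^2 + 12*a + 36) = (a - 4)*(a - 3)*(a^3 + a^2 - 8*a - 12) = (a - 4)*(a - 3)*(a + 2)*(a^2 - a - 6) = (a - 4)*(a - 3)^2*(a + 2)*(a + 2)
(5) = (r + 3)*(r^3 - 3*r^2 - 18*r + 40) = (r - 5)*(r + 3)*(r^2 + 2*r - 8) = (r - 5)*(r - 2)*(r + 3)*(r + 4)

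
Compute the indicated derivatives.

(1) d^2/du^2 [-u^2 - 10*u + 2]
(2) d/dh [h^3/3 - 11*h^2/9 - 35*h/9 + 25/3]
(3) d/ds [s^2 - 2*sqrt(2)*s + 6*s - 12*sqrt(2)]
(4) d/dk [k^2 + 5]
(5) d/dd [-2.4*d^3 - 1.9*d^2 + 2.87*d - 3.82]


(1) = -2
(2) = h^2 - 22*h/9 - 35/9
(3) = 2*s - 2*sqrt(2) + 6
(4) = 2*k
(5) = -7.2*d^2 - 3.8*d + 2.87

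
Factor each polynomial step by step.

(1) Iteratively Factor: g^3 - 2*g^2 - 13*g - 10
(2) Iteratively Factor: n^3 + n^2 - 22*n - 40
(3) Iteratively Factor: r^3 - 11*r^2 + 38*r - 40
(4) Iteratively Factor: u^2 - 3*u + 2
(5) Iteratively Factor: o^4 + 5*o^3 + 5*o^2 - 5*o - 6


(1) = (g + 1)*(g^2 - 3*g - 10) = (g + 1)*(g + 2)*(g - 5)
(2) = (n + 2)*(n^2 - n - 20) = (n + 2)*(n + 4)*(n - 5)
(3) = (r - 4)*(r^2 - 7*r + 10) = (r - 4)*(r - 2)*(r - 5)
(4) = (u - 1)*(u - 2)
(5) = (o + 3)*(o^3 + 2*o^2 - o - 2) = (o + 2)*(o + 3)*(o^2 - 1) = (o + 1)*(o + 2)*(o + 3)*(o - 1)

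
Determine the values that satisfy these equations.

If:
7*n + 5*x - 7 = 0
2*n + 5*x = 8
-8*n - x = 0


Then:
No Solution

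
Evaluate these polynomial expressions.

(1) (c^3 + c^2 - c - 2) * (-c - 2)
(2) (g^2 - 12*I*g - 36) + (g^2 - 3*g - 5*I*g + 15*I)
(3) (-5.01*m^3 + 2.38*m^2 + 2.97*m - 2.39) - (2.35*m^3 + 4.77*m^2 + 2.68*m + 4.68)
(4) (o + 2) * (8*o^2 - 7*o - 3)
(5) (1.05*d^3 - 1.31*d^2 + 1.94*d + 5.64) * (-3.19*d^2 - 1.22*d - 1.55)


(1) = -c^4 - 3*c^3 - c^2 + 4*c + 4
(2) = 2*g^2 - 3*g - 17*I*g - 36 + 15*I
(3) = -7.36*m^3 - 2.39*m^2 + 0.29*m - 7.07
(4) = 8*o^3 + 9*o^2 - 17*o - 6
(5) = -3.3495*d^5 + 2.8979*d^4 - 6.2179*d^3 - 18.3279*d^2 - 9.8878*d - 8.742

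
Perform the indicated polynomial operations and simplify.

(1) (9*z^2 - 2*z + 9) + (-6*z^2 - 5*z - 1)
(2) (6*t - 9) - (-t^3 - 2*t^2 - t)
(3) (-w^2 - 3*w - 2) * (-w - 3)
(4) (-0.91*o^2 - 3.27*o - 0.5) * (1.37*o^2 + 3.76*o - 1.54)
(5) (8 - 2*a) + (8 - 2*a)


(1) = 3*z^2 - 7*z + 8
(2) = t^3 + 2*t^2 + 7*t - 9
(3) = w^3 + 6*w^2 + 11*w + 6
(4) = -1.2467*o^4 - 7.9015*o^3 - 11.5788*o^2 + 3.1558*o + 0.77
(5) = 16 - 4*a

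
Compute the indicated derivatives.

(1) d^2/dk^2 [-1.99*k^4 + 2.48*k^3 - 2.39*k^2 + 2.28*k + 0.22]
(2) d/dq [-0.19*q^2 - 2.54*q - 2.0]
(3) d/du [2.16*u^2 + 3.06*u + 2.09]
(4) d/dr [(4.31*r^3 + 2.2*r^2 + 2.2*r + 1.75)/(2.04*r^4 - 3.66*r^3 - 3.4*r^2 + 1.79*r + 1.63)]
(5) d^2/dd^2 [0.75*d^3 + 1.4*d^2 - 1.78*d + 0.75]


(1) = -23.88*k^2 + 14.88*k - 4.78
(2) = -0.38*q - 2.54
(3) = 4.32*u + 3.06
(4) = (-8.7924*r^6 - 8.976*r^5 - 20.066*r^4 + 17.2538*r^3 + 51.7089*r^2 + 19.072*r + 0.4535)/(4.1616*r^8 - 14.9328*r^7 - 0.4764*r^6 + 32.1912*r^5 + 5.1076*r^4 - 24.1036*r^3 - 7.8799*r^2 + 5.8354*r + 2.6569)
(5) = 4.5*d + 2.8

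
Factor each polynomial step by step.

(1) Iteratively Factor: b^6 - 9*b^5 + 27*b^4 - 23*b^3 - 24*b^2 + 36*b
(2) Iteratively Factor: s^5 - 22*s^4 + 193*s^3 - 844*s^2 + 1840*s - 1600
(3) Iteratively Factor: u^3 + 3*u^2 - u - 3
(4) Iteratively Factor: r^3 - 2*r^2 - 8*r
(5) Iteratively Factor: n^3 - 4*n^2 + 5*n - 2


(1) = (b - 3)*(b^5 - 6*b^4 + 9*b^3 + 4*b^2 - 12*b) = b*(b - 3)*(b^4 - 6*b^3 + 9*b^2 + 4*b - 12) = b*(b - 3)*(b - 2)*(b^3 - 4*b^2 + b + 6) = b*(b - 3)^2*(b - 2)*(b^2 - b - 2) = b*(b - 3)^2*(b - 2)^2*(b + 1)
(2) = (s - 4)*(s^4 - 18*s^3 + 121*s^2 - 360*s + 400) = (s - 5)*(s - 4)*(s^3 - 13*s^2 + 56*s - 80) = (s - 5)*(s - 4)^2*(s^2 - 9*s + 20) = (s - 5)*(s - 4)^3*(s - 5)
(3) = (u + 3)*(u^2 - 1) = (u + 1)*(u + 3)*(u - 1)
(4) = (r + 2)*(r^2 - 4*r) = r*(r + 2)*(r - 4)
(5) = (n - 2)*(n^2 - 2*n + 1) = (n - 2)*(n - 1)*(n - 1)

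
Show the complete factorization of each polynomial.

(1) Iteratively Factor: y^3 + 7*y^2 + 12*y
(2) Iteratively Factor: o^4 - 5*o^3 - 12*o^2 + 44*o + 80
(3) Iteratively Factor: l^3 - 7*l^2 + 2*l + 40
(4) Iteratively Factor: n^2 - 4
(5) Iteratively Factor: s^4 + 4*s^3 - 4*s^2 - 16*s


(1) = (y)*(y^2 + 7*y + 12) = y*(y + 3)*(y + 4)
(2) = (o + 2)*(o^3 - 7*o^2 + 2*o + 40) = (o + 2)^2*(o^2 - 9*o + 20) = (o - 5)*(o + 2)^2*(o - 4)
(3) = (l + 2)*(l^2 - 9*l + 20) = (l - 4)*(l + 2)*(l - 5)
(4) = (n - 2)*(n + 2)
(5) = (s + 4)*(s^3 - 4*s) = (s - 2)*(s + 4)*(s^2 + 2*s) = (s - 2)*(s + 2)*(s + 4)*(s)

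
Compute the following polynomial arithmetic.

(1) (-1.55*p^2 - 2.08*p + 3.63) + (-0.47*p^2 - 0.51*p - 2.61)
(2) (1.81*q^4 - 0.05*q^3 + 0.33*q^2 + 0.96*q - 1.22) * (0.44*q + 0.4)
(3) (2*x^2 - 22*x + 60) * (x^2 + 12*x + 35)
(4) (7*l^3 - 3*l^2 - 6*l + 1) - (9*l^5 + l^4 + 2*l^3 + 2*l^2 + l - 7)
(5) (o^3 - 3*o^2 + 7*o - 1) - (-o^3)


(1) = -2.02*p^2 - 2.59*p + 1.02
(2) = 0.7964*q^5 + 0.702*q^4 + 0.1252*q^3 + 0.5544*q^2 - 0.1528*q - 0.488
(3) = 2*x^4 + 2*x^3 - 134*x^2 - 50*x + 2100
(4) = -9*l^5 - l^4 + 5*l^3 - 5*l^2 - 7*l + 8
(5) = 2*o^3 - 3*o^2 + 7*o - 1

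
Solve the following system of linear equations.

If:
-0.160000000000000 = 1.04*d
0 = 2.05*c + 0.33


Then:
c = -0.16
d = -0.15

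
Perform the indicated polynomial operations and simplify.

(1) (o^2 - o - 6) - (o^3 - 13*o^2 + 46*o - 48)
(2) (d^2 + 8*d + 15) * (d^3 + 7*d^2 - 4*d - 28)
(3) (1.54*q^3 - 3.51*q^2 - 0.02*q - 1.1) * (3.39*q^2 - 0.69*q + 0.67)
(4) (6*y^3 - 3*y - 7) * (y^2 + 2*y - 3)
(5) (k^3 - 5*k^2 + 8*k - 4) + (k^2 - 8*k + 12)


(1) = -o^3 + 14*o^2 - 47*o + 42
(2) = d^5 + 15*d^4 + 67*d^3 + 45*d^2 - 284*d - 420
(3) = 5.2206*q^5 - 12.9615*q^4 + 3.3859*q^3 - 6.0669*q^2 + 0.7456*q - 0.737
(4) = 6*y^5 + 12*y^4 - 21*y^3 - 13*y^2 - 5*y + 21
(5) = k^3 - 4*k^2 + 8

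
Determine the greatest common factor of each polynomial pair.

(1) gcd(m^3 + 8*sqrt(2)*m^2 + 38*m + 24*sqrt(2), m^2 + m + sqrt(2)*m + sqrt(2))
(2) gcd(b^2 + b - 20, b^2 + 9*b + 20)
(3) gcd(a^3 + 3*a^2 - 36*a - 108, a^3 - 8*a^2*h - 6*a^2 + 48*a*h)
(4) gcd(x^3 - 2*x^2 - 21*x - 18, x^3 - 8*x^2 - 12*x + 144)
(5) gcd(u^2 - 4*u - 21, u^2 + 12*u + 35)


(1) = m + sqrt(2)
(2) = b + 5
(3) = a - 6
(4) = gcd((x - 6)*(x + 1)*(x + 3), (x - 6)^2*(x + 4)) = x - 6
(5) = 1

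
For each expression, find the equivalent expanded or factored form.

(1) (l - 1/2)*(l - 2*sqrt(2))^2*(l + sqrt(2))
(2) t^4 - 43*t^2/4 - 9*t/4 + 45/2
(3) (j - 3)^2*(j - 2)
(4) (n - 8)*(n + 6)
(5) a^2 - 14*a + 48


(1) = l^4 - 3*sqrt(2)*l^3 - l^3/2 + 3*sqrt(2)*l^2/2 + 8*sqrt(2)*l - 4*sqrt(2)
(2) = (t - 3)*(t - 3/2)*(t + 2)*(t + 5/2)
(3) = j^3 - 8*j^2 + 21*j - 18
(4) = n^2 - 2*n - 48
(5) = (a - 8)*(a - 6)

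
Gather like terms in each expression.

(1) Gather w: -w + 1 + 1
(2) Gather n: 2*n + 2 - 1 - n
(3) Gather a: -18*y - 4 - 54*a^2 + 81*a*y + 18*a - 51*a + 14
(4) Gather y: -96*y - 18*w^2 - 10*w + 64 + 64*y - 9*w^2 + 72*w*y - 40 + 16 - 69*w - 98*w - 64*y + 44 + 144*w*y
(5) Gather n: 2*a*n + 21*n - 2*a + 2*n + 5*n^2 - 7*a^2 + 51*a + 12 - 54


(1) = 2 - w
(2) = n + 1
(3) = -54*a^2 + a*(81*y - 33) - 18*y + 10
(4) = -27*w^2 - 177*w + y*(216*w - 96) + 84
(5) = -7*a^2 + 49*a + 5*n^2 + n*(2*a + 23) - 42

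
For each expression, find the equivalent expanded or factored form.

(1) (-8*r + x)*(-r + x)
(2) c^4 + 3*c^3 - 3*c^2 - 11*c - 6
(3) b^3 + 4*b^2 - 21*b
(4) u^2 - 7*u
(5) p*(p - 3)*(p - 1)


(1) = 8*r^2 - 9*r*x + x^2
(2) = (c - 2)*(c + 1)^2*(c + 3)
(3) = b*(b - 3)*(b + 7)
(4) = u*(u - 7)
(5) = p^3 - 4*p^2 + 3*p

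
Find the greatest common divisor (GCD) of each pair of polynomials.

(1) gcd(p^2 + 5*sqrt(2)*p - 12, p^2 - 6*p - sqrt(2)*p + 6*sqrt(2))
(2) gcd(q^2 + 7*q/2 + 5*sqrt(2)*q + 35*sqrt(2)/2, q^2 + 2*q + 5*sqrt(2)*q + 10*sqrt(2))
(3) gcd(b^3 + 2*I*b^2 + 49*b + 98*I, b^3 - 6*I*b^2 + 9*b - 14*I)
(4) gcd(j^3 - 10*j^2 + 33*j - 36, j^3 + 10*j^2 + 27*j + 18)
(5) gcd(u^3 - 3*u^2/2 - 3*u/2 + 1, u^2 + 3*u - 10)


(1) = gcd((p - sqrt(2))*(p + 6*sqrt(2)), (p - 6)*(p - sqrt(2))) = p - sqrt(2)
(2) = q + 5*sqrt(2)
(3) = b^2 - 5*I*b + 14
(4) = gcd((j - 4)*(j - 3)^2, (j + 1)*(j + 3)*(j + 6)) = 1
(5) = u - 2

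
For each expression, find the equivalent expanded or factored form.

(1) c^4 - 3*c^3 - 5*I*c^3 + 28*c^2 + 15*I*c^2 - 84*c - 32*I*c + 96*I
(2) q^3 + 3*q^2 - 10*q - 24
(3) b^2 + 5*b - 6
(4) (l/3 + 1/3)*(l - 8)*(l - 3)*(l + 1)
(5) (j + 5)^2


(1) = (c - 3)*(c - 8*I)*(c - I)*(c + 4*I)
(2) = (q - 3)*(q + 2)*(q + 4)
(3) = (b - 1)*(b + 6)
(4) = l^4/3 - 3*l^3 + l^2 + 37*l/3 + 8
(5) = j^2 + 10*j + 25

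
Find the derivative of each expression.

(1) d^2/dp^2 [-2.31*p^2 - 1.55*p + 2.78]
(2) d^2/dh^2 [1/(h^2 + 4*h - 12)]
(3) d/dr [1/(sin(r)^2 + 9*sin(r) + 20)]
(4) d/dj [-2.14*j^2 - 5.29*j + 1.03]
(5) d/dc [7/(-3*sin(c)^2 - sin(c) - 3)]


(1) = -4.62000000000000
(2) = 2*(-h^2 - 4*h + 4*(h + 2)^2 + 12)/(h^2 + 4*h - 12)^3
(3) = -(2*sin(r) + 9)*cos(r)/(sin(r)^2 + 9*sin(r) + 20)^2
(4) = -4.28*j - 5.29
(5) = 7*(6*sin(c) + 1)*cos(c)/(3*sin(c)^2 + sin(c) + 3)^2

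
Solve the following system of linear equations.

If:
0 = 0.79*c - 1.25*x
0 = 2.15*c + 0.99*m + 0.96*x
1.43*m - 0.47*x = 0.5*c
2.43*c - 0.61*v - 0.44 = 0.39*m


Then:
c = 0.00
m = 0.00
v = -0.72
x = 0.00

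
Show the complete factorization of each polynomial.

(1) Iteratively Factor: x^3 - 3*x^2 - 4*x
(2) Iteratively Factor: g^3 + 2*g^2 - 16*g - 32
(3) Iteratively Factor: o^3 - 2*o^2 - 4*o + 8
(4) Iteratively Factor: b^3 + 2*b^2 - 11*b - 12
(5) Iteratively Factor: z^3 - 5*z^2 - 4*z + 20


(1) = (x)*(x^2 - 3*x - 4) = x*(x + 1)*(x - 4)
(2) = (g - 4)*(g^2 + 6*g + 8) = (g - 4)*(g + 2)*(g + 4)
(3) = (o - 2)*(o^2 - 4) = (o - 2)^2*(o + 2)
(4) = (b - 3)*(b^2 + 5*b + 4) = (b - 3)*(b + 1)*(b + 4)
(5) = (z - 5)*(z^2 - 4) = (z - 5)*(z - 2)*(z + 2)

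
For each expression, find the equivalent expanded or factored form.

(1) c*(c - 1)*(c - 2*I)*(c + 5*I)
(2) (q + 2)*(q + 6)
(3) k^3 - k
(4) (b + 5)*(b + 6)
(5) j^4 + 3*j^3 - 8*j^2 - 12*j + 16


(1) = c^4 - c^3 + 3*I*c^3 + 10*c^2 - 3*I*c^2 - 10*c
(2) = q^2 + 8*q + 12
(3) = k*(k - 1)*(k + 1)
(4) = b^2 + 11*b + 30
(5) = (j - 2)*(j - 1)*(j + 2)*(j + 4)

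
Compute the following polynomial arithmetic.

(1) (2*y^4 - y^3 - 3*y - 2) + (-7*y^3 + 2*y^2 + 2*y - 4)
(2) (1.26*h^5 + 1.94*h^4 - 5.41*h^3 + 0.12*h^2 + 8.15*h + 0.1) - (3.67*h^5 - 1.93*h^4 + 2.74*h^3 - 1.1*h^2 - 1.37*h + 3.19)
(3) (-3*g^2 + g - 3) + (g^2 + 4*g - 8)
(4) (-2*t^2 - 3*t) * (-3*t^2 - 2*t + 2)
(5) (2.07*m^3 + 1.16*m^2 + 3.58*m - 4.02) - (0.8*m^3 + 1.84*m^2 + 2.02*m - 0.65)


(1) = 2*y^4 - 8*y^3 + 2*y^2 - y - 6
(2) = -2.41*h^5 + 3.87*h^4 - 8.15*h^3 + 1.22*h^2 + 9.52*h - 3.09
(3) = -2*g^2 + 5*g - 11
(4) = 6*t^4 + 13*t^3 + 2*t^2 - 6*t
(5) = 1.27*m^3 - 0.68*m^2 + 1.56*m - 3.37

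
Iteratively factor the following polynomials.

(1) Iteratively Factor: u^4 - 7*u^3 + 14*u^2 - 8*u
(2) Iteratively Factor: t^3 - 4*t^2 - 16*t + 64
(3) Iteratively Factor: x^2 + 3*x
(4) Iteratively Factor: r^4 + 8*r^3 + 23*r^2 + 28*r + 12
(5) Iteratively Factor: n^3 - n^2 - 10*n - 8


(1) = (u)*(u^3 - 7*u^2 + 14*u - 8) = u*(u - 1)*(u^2 - 6*u + 8) = u*(u - 4)*(u - 1)*(u - 2)
(2) = (t - 4)*(t^2 - 16) = (t - 4)^2*(t + 4)
(3) = (x + 3)*(x)
(4) = (r + 3)*(r^3 + 5*r^2 + 8*r + 4) = (r + 1)*(r + 3)*(r^2 + 4*r + 4) = (r + 1)*(r + 2)*(r + 3)*(r + 2)
(5) = (n + 1)*(n^2 - 2*n - 8) = (n + 1)*(n + 2)*(n - 4)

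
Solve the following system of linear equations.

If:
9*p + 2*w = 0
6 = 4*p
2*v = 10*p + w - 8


Then:
p = 3/2
v = 1/8
w = -27/4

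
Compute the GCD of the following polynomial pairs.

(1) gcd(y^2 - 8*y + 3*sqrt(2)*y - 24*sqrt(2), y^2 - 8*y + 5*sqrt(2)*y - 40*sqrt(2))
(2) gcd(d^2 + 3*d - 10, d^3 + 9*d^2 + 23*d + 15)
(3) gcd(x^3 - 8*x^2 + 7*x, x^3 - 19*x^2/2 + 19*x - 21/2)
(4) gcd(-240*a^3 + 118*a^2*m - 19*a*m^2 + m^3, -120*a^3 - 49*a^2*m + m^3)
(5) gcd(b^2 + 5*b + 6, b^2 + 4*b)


(1) = gcd((y - 8)*(y + 3*sqrt(2)), (y - 8)*(y + 5*sqrt(2))) = y - 8
(2) = d + 5
(3) = gcd(x*(x - 7)*(x - 1), (x - 7)*(x - 3/2)*(x - 1)) = x^2 - 8*x + 7
(4) = gcd((-8*a + m)*(-6*a + m)*(-5*a + m), (-8*a + m)*(3*a + m)*(5*a + m)) = 8*a - m
(5) = gcd((b + 2)*(b + 3), b*(b + 4)) = 1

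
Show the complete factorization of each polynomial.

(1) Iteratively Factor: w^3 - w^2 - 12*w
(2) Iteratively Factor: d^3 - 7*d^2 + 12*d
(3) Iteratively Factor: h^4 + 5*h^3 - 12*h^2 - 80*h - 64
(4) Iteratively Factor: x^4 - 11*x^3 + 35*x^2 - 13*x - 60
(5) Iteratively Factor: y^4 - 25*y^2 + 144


(1) = (w + 3)*(w^2 - 4*w) = (w - 4)*(w + 3)*(w)
(2) = (d - 3)*(d^2 - 4*d) = d*(d - 3)*(d - 4)
(3) = (h + 4)*(h^3 + h^2 - 16*h - 16) = (h + 1)*(h + 4)*(h^2 - 16) = (h - 4)*(h + 1)*(h + 4)*(h + 4)
(4) = (x - 5)*(x^3 - 6*x^2 + 5*x + 12) = (x - 5)*(x + 1)*(x^2 - 7*x + 12) = (x - 5)*(x - 4)*(x + 1)*(x - 3)
(5) = (y + 4)*(y^3 - 4*y^2 - 9*y + 36) = (y + 3)*(y + 4)*(y^2 - 7*y + 12) = (y - 3)*(y + 3)*(y + 4)*(y - 4)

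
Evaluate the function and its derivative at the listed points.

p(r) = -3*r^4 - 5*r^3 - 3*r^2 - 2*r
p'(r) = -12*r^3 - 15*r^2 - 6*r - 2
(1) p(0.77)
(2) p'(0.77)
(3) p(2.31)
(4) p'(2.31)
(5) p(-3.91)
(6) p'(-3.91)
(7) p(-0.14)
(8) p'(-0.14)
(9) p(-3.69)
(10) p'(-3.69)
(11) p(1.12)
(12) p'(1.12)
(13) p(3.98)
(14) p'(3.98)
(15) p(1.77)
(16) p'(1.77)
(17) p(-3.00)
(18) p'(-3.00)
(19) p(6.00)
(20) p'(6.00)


(1) = -6.66
(2) = -20.99
(3) = -167.68
(4) = -243.82
(5) = -440.34
(6) = 509.46
(7) = 0.23
(8) = -1.42
(9) = -338.45
(10) = 418.82
(11) = -17.75
(12) = -44.40
(13) = -1123.46
(14) = -1020.02
(15) = -70.11
(16) = -126.16
(17) = -129.00
(18) = 205.00
(19) = -5088.00
(20) = -3170.00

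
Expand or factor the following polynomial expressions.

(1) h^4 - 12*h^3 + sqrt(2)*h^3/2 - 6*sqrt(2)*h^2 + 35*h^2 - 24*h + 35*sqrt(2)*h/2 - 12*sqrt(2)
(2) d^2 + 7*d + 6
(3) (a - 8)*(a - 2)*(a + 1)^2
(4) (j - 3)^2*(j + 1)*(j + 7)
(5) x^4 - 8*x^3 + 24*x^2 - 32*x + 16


(1) = (h - 8)*(h - 3)*(h - 1)*(h + sqrt(2)/2)
(2) = (d + 1)*(d + 6)
(3) = a^4 - 8*a^3 - 3*a^2 + 22*a + 16
(4) = j^4 + 2*j^3 - 32*j^2 + 30*j + 63
(5) = (x - 2)^4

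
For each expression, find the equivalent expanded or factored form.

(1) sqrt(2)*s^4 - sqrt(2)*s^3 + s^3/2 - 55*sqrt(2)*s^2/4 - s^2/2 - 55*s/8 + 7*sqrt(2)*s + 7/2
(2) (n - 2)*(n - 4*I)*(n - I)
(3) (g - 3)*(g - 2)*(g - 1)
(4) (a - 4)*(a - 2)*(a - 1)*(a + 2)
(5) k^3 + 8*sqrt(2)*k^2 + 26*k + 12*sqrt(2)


(1) = (s - 4)*(s - 1/2)*(s + 7/2)*(sqrt(2)*s + 1/2)
(2) = n^3 - 2*n^2 - 5*I*n^2 - 4*n + 10*I*n + 8
(3) = g^3 - 6*g^2 + 11*g - 6
(4) = a^4 - 5*a^3 + 20*a - 16
(5) = (k + sqrt(2))^2*(k + 6*sqrt(2))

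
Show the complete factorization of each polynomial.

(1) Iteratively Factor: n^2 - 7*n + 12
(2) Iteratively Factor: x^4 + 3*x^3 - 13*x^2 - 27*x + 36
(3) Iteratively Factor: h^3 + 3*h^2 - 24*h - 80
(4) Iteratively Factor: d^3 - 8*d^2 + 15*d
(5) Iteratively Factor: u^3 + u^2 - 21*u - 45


(1) = (n - 4)*(n - 3)
(2) = (x + 3)*(x^3 - 13*x + 12) = (x - 1)*(x + 3)*(x^2 + x - 12) = (x - 3)*(x - 1)*(x + 3)*(x + 4)
(3) = (h + 4)*(h^2 - h - 20) = (h + 4)^2*(h - 5)
(4) = (d - 3)*(d^2 - 5*d) = (d - 5)*(d - 3)*(d)
(5) = (u - 5)*(u^2 + 6*u + 9) = (u - 5)*(u + 3)*(u + 3)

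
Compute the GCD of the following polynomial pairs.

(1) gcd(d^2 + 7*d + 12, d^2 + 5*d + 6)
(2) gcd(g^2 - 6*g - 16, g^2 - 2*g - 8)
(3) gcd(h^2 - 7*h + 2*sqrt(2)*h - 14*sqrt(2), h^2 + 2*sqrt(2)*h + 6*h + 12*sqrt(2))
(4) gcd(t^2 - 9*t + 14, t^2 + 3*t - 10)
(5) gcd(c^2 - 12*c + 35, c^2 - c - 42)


(1) = gcd((d + 3)*(d + 4), (d + 2)*(d + 3)) = d + 3
(2) = g + 2
(3) = gcd((h - 7)*(h + 2*sqrt(2)), (h + 6)*(h + 2*sqrt(2))) = h + 2*sqrt(2)
(4) = gcd((t - 7)*(t - 2), (t - 2)*(t + 5)) = t - 2
(5) = c - 7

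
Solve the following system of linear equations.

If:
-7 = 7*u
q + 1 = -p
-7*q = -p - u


Then:
p = -3/4
q = -1/4
u = -1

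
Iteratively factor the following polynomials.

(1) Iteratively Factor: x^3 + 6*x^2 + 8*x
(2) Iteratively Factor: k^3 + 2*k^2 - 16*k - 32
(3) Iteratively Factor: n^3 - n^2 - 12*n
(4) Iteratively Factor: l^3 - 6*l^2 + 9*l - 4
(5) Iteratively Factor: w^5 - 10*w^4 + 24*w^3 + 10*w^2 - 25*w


(1) = (x + 2)*(x^2 + 4*x) = (x + 2)*(x + 4)*(x)
(2) = (k + 2)*(k^2 - 16) = (k + 2)*(k + 4)*(k - 4)
(3) = (n)*(n^2 - n - 12) = n*(n - 4)*(n + 3)
(4) = (l - 4)*(l^2 - 2*l + 1) = (l - 4)*(l - 1)*(l - 1)
(5) = (w - 1)*(w^4 - 9*w^3 + 15*w^2 + 25*w) = (w - 5)*(w - 1)*(w^3 - 4*w^2 - 5*w) = w*(w - 5)*(w - 1)*(w^2 - 4*w - 5) = w*(w - 5)^2*(w - 1)*(w + 1)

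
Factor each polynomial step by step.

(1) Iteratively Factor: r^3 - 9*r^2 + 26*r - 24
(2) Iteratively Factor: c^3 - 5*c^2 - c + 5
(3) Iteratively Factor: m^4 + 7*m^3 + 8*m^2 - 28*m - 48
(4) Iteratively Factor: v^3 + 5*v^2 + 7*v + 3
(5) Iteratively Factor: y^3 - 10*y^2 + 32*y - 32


(1) = (r - 2)*(r^2 - 7*r + 12) = (r - 3)*(r - 2)*(r - 4)
(2) = (c + 1)*(c^2 - 6*c + 5) = (c - 5)*(c + 1)*(c - 1)
(3) = (m + 3)*(m^3 + 4*m^2 - 4*m - 16) = (m + 3)*(m + 4)*(m^2 - 4) = (m + 2)*(m + 3)*(m + 4)*(m - 2)
(4) = (v + 3)*(v^2 + 2*v + 1) = (v + 1)*(v + 3)*(v + 1)
(5) = (y - 2)*(y^2 - 8*y + 16) = (y - 4)*(y - 2)*(y - 4)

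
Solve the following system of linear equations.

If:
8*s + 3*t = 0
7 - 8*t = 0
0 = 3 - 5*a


Then:
a = 3/5
s = -21/64
t = 7/8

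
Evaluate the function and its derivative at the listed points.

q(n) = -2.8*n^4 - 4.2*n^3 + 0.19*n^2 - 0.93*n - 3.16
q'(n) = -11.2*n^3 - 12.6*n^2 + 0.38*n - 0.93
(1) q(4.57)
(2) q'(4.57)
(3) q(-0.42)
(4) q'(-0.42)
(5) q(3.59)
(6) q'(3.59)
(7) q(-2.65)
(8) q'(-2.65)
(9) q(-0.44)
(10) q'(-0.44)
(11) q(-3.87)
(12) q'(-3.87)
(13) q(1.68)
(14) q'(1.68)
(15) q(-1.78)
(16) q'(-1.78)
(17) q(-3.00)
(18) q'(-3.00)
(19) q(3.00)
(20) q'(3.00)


(1) = -1625.61
(2) = -1331.32
(3) = -2.51
(4) = -2.48
(5) = -663.47
(6) = -680.16
(7) = -59.28
(8) = 118.01
(9) = -2.46
(10) = -2.58
(11) = -381.34
(12) = 458.05
(13) = -46.41
(14) = -88.96
(15) = -5.32
(16) = 21.64
(17) = -112.06
(18) = 186.93
(19) = -344.44
(20) = -415.59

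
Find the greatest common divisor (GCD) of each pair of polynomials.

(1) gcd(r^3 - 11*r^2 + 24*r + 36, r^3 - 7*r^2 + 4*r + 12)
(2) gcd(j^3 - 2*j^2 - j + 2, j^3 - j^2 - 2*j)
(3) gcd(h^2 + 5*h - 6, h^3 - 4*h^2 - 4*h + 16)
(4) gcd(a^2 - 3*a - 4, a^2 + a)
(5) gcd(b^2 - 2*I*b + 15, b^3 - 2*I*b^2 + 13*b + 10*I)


(1) = gcd((r - 6)^2*(r + 1), (r - 6)*(r - 2)*(r + 1)) = r^2 - 5*r - 6
(2) = j^2 - j - 2
(3) = gcd((h - 1)*(h + 6), (h - 4)*(h - 2)*(h + 2)) = 1
(4) = gcd((a - 4)*(a + 1), a*(a + 1)) = a + 1
(5) = b - 5*I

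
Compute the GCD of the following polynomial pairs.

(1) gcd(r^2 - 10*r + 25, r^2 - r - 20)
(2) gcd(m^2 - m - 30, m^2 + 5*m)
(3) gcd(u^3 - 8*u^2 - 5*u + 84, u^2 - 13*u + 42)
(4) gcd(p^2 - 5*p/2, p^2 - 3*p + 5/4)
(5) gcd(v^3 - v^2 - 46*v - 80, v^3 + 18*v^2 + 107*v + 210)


(1) = gcd((r - 5)^2, (r - 5)*(r + 4)) = r - 5
(2) = gcd((m - 6)*(m + 5), m*(m + 5)) = m + 5
(3) = gcd((u - 7)*(u - 4)*(u + 3), (u - 7)*(u - 6)) = u - 7
(4) = p - 5/2
(5) = gcd((v - 8)*(v + 2)*(v + 5), (v + 5)*(v + 6)*(v + 7)) = v + 5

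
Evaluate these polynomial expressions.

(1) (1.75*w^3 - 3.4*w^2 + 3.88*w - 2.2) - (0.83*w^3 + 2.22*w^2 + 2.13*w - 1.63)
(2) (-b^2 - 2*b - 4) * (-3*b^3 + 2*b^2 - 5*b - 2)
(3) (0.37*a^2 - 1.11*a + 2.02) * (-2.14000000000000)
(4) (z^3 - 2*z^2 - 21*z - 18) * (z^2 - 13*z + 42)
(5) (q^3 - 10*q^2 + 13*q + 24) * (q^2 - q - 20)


(1) = 0.92*w^3 - 5.62*w^2 + 1.75*w - 0.57
(2) = 3*b^5 + 4*b^4 + 13*b^3 + 4*b^2 + 24*b + 8
(3) = -0.7918*a^2 + 2.3754*a - 4.3228
(4) = z^5 - 15*z^4 + 47*z^3 + 171*z^2 - 648*z - 756
(5) = q^5 - 11*q^4 + 3*q^3 + 211*q^2 - 284*q - 480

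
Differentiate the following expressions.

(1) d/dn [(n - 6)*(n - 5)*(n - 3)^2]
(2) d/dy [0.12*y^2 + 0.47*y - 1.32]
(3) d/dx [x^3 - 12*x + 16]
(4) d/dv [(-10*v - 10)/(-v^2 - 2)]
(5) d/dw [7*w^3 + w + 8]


(1) = 4*n^3 - 51*n^2 + 210*n - 279
(2) = 0.24*y + 0.47
(3) = 3*x^2 - 12
(4) = 10*(v^2 - 2*v*(v + 1) + 2)/(v^2 + 2)^2
(5) = 21*w^2 + 1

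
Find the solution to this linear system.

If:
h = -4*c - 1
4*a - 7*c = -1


Then:
a = -7*h/16 - 11/16
c = -h/4 - 1/4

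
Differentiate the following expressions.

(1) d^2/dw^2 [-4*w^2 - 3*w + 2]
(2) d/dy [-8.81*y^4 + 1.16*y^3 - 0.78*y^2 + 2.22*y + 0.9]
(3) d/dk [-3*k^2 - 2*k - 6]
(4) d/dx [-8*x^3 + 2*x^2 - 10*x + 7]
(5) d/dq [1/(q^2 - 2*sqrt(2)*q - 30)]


(1) = -8
(2) = -35.24*y^3 + 3.48*y^2 - 1.56*y + 2.22
(3) = -6*k - 2
(4) = -24*x^2 + 4*x - 10
(5) = 2*(-q + sqrt(2))/(-q^2 + 2*sqrt(2)*q + 30)^2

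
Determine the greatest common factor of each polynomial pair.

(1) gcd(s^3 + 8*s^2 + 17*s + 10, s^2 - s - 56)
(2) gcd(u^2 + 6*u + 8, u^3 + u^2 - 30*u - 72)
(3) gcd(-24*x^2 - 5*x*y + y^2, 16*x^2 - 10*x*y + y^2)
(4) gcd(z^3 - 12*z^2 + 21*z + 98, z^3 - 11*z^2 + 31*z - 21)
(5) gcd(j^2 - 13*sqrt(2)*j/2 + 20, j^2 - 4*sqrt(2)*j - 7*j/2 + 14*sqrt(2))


(1) = gcd((s + 1)*(s + 2)*(s + 5), (s - 8)*(s + 7)) = 1
(2) = gcd((u + 2)*(u + 4), (u - 6)*(u + 3)*(u + 4)) = u + 4
(3) = 8*x - y
(4) = gcd((z - 7)^2*(z + 2), (z - 7)*(z - 3)*(z - 1)) = z - 7
(5) = j - 4*sqrt(2)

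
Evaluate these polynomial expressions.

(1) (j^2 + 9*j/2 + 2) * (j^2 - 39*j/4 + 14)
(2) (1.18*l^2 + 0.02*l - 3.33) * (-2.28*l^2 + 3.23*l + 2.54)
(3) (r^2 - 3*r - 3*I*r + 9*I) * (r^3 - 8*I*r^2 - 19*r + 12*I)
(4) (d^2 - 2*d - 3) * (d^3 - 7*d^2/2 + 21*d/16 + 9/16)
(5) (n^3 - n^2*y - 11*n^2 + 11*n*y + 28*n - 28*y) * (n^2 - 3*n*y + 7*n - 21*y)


(1) = j^4 - 21*j^3/4 - 223*j^2/8 + 87*j/2 + 28
(2) = -2.6904*l^4 + 3.7658*l^3 + 10.6542*l^2 - 10.7051*l - 8.4582
(3) = r^5 - 3*r^4 - 11*I*r^4 - 43*r^3 + 33*I*r^3 + 129*r^2 + 69*I*r^2 + 36*r - 207*I*r - 108
(4) = d^5 - 11*d^4/2 + 85*d^3/16 + 135*d^2/16 - 81*d/16 - 27/16
(5) = n^5 - 4*n^4*y - 4*n^4 + 3*n^3*y^2 + 16*n^3*y - 49*n^3 - 12*n^2*y^2 + 196*n^2*y + 196*n^2 - 147*n*y^2 - 784*n*y + 588*y^2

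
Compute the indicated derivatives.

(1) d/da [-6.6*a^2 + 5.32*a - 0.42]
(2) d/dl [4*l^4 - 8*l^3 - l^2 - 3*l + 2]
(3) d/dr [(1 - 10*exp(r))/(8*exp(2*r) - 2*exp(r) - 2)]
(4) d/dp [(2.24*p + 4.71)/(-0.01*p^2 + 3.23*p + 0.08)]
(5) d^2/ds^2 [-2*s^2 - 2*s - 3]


(1) = 5.32 - 13.2*a
(2) = 16*l^3 - 24*l^2 - 2*l - 3
(3) = (40*exp(2*r) - 8*exp(r) + 11)*exp(r)/(2*(16*exp(4*r) - 8*exp(3*r) - 7*exp(2*r) + 2*exp(r) + 1))
(4) = (0.0224*p^2 + 0.0942*p - 15.0341)/(0.0001*p^4 - 0.0646*p^3 + 10.4313*p^2 + 0.5168*p + 0.0064)
(5) = -4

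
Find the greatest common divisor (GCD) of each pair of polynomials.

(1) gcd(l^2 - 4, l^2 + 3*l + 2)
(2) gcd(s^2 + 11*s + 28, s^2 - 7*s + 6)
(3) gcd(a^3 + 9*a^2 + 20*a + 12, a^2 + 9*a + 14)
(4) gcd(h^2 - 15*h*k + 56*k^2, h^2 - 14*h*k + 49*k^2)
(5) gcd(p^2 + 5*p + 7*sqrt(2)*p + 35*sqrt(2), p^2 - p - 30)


(1) = l + 2
(2) = 1
(3) = a + 2
(4) = gcd((h - 8*k)*(h - 7*k), (h - 7*k)^2) = h - 7*k
(5) = gcd((p + 5)*(p + 7*sqrt(2)), (p - 6)*(p + 5)) = p + 5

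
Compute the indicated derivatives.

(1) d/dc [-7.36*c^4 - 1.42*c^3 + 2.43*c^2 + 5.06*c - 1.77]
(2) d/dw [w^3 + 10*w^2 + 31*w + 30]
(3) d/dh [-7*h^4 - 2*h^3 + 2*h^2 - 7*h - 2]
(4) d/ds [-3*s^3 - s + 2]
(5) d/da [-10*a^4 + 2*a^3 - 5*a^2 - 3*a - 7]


(1) = -29.44*c^3 - 4.26*c^2 + 4.86*c + 5.06
(2) = 3*w^2 + 20*w + 31
(3) = -28*h^3 - 6*h^2 + 4*h - 7
(4) = -9*s^2 - 1
(5) = -40*a^3 + 6*a^2 - 10*a - 3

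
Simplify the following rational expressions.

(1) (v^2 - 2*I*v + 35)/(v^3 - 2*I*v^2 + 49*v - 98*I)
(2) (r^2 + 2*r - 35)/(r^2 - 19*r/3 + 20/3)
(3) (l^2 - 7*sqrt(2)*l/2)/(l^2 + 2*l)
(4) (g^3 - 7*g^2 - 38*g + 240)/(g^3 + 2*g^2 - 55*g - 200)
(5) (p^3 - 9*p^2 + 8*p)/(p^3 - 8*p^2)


(1) = (v + 5*I)/(v^2 + 5*I*v + 14)
(2) = (3*r + 21)/(3*r - 4)
(3) = (2*l - 7*sqrt(2))/(2*l + 4)
(4) = (g^2 + g - 30)/(g^2 + 10*g + 25)
(5) = (p - 1)/p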